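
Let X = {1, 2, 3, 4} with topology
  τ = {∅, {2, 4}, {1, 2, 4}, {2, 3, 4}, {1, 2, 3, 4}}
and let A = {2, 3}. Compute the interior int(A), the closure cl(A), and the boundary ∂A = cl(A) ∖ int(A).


int(A) = ∅, cl(A) = {1, 2, 3, 4}, ∂A = {1, 2, 3, 4}.

Closed sets in (X, τ) are complements of opens:
  closed(X, τ) = {∅, {1}, {3}, {1, 3}, {1, 2, 3, 4}}.
int(A) = ⋃ {U ∈ τ : U ⊆ A}. Opens contained in A: ∅.
Taking the union of these: int(A) = ∅.
cl(A) = ⋂ {C closed : A ⊆ C}. Closed sets containing A: {1, 2, 3, 4}.
Intersecting these: cl(A) = {1, 2, 3, 4}.
∂A = cl(A) ∖ int(A) = {1, 2, 3, 4} ∖ ∅ = {1, 2, 3, 4}.


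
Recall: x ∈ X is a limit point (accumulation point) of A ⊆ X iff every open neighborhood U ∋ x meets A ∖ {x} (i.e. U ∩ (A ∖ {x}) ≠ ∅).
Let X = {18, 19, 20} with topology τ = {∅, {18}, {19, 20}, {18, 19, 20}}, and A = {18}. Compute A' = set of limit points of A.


A' = ∅

For each x ∈ X, list the open sets U ∈ τ with x ∈ U, then check whether U ∩ (A ∖ {x}) ≠ ∅ for every such U.
  x = 18: open {18} ∋ x has {18} ∩ (A ∖ {18}) = ∅, so x is NOT a limit point.
  x = 19: open {19, 20} ∋ x has {19, 20} ∩ (A ∖ {19}) = ∅, so x is NOT a limit point.
  x = 20: open {19, 20} ∋ x has {19, 20} ∩ (A ∖ {20}) = ∅, so x is NOT a limit point.
Collecting: A' = ∅.


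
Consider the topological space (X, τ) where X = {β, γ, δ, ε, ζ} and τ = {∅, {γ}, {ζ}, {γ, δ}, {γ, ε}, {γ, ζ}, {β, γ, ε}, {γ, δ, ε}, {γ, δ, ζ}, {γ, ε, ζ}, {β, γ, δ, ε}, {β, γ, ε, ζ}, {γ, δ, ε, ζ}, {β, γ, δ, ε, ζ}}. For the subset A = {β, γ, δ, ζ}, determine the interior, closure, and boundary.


int(A) = {γ, δ, ζ}, cl(A) = {β, γ, δ, ε, ζ}, ∂A = {β, ε}.

Closed sets in (X, τ) are complements of opens:
  closed(X, τ) = {∅, {β}, {δ}, {ζ}, {β, δ}, {β, ε}, {β, ζ}, {δ, ζ}, {β, δ, ε}, {β, δ, ζ}, {β, ε, ζ}, {β, γ, δ, ε}, {β, δ, ε, ζ}, {β, γ, δ, ε, ζ}}.
int(A) = ⋃ {U ∈ τ : U ⊆ A}. Opens contained in A: ∅, {γ}, {ζ}, {γ, δ}, {γ, ζ}, {γ, δ, ζ}.
Taking the union of these: int(A) = {γ, δ, ζ}.
cl(A) = ⋂ {C closed : A ⊆ C}. Closed sets containing A: {β, γ, δ, ε, ζ}.
Intersecting these: cl(A) = {β, γ, δ, ε, ζ}.
∂A = cl(A) ∖ int(A) = {β, γ, δ, ε, ζ} ∖ {γ, δ, ζ} = {β, ε}.


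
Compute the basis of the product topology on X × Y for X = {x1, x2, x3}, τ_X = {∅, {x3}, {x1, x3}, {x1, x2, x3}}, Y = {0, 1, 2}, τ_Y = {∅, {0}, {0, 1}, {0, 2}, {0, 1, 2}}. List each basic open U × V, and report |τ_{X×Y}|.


Basis B = {∅ × ∅, {x3} × {0}, {x1, x3} × {0}, {x3} × {0, 1}, {x3} × {0, 2}, {x1, x2, x3} × {0}, {x3} × {0, 1, 2}, {x1, x3} × {0, 1}, {x1, x3} × {0, 2}, {x1, x3} × {0, 1, 2}, {x1, x2, x3} × {0, 1}, {x1, x2, x3} × {0, 2}, {x1, x2, x3} × {0, 1, 2}}; |τ_{X×Y}| = 30.

Enumerate products U × V with U ∈ τ_X, V ∈ τ_Y (deduplicated):
  ∅ × ∅ = {} (∅)
  {x3} × {0} = {(x3,0)}
  {x1, x3} × {0} = {(x1,0), (x3,0)}
  {x3} × {0, 1} = {(x3,0), (x3,1)}
  {x3} × {0, 2} = {(x3,0), (x3,2)}
  {x1, x2, x3} × {0} = {(x1,0), (x2,0), (x3,0)}
  {x3} × {0, 1, 2} = {(x3,0), (x3,1), (x3,2)}
  {x1, x3} × {0, 1} = {(x1,0), (x1,1), (x3,0), (x3,1)}
  {x1, x3} × {0, 2} = {(x1,0), (x1,2), (x3,0), (x3,2)}
  {x1, x3} × {0, 1, 2} = {(x1,0), (x1,1), (x1,2), (x3,0), (x3,1), (x3,2)}
  {x1, x2, x3} × {0, 1} = {(x1,0), (x1,1), (x2,0), (x2,1), (x3,0), (x3,1)}
  {x1, x2, x3} × {0, 2} = {(x1,0), (x1,2), (x2,0), (x2,2), (x3,0), (x3,2)}
  {x1, x2, x3} × {0, 1, 2} = {(x1,0), (x1,1), (x1,2), (x2,0), (x2,1), (x2,2), (x3,0), (x3,1), (x3,2)}
These 13 distinct sets form the basis B.
Close under arbitrary unions to get τ_{X×Y}; counting gives |τ_{X×Y}| = 30.


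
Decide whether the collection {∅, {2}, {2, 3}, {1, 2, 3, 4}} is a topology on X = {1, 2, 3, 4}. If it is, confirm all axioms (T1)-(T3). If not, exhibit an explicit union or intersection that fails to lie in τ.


τ IS a topology on X.

Axiom (T1): ∅ ∈ τ? Yes; X ∈ τ? Yes.
Axiom (T2/T3): check pairwise unions and intersections of members of τ.
All pairwise intersections and unions checked — each lies in τ. Therefore τ satisfies (T1), (T2), (T3): it IS a topology on X.


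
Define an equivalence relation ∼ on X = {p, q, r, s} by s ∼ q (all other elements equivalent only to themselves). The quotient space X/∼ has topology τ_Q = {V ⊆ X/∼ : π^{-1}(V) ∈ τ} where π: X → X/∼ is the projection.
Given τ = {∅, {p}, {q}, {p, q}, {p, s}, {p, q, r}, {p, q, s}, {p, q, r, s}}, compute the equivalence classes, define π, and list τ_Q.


X/∼ = {[p], [q=s], [r]}; |τ_Q| = 4.

Equivalence classes: [p], [q=s], [r].
Quotient map π: X → X/∼ sends p ↦ [p], q ↦ [q=s], r ↦ [r], s ↦ [q=s].
For each subset V ⊆ X/∼, compute π^{-1}(V) ⊆ X and check whether π^{-1}(V) ∈ τ. V is open in τ_Q iff π^{-1}(V) ∈ τ.
  V = {}: π^{-1}(V) = ∅ ∈ τ ✓.
  V = {[p]}: π^{-1}(V) = {p} ∈ τ ✓.
  V = {[q=s]}: π^{-1}(V) = {q, s} ∉ τ ✗.
  V = {[p], [q=s]}: π^{-1}(V) = {p, q, s} ∈ τ ✓.
  V = {[r]}: π^{-1}(V) = {r} ∉ τ ✗.
  V = {[p], [r]}: π^{-1}(V) = {p, r} ∉ τ ✗.
  V = {[q=s], [r]}: π^{-1}(V) = {q, r, s} ∉ τ ✗.
  V = {[p], [q=s], [r]}: π^{-1}(V) = {p, q, r, s} ∈ τ ✓.
Open sets in the quotient: τ_Q = {{}, {[p]}, {[p], [q=s]}, {[p], [q=s], [r]}} (4 elements).


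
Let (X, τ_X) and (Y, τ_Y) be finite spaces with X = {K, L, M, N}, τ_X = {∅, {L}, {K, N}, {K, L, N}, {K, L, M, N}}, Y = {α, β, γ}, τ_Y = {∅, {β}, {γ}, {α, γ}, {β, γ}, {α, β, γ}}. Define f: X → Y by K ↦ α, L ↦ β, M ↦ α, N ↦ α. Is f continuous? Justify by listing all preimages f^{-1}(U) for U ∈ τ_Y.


f is NOT continuous.

Compute f^{-1}(U) for each U ∈ τ_Y:
  U = ∅: f^{-1}(U) = ∅ ∈ τ_X ✓.
  U = {β}: f^{-1}(U) = {L} ∈ τ_X ✓.
  U = {γ}: f^{-1}(U) = ∅ ∈ τ_X ✓.
  U = {α, γ}: f^{-1}(U) = {K, M, N} ∉ τ_X ✗.
  U = {β, γ}: f^{-1}(U) = {L} ∈ τ_X ✓.
  U = {α, β, γ}: f^{-1}(U) = {K, L, M, N} ∈ τ_X ✓.
Found U = {α, γ} with f^{-1}(U) = {K, M, N} not in τ_X. Therefore f is NOT continuous.


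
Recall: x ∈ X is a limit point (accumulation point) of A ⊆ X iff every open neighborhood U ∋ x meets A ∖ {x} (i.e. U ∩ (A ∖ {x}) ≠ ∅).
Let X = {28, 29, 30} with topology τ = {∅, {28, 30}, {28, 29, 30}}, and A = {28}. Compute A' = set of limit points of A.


A' = {29, 30}

For each x ∈ X, list the open sets U ∈ τ with x ∈ U, then check whether U ∩ (A ∖ {x}) ≠ ∅ for every such U.
  x = 28: open {28, 30} ∋ x has {28, 30} ∩ (A ∖ {28}) = ∅, so x is NOT a limit point.
  x = 29: opens ∋ x are {28, 29, 30}; each meets A ∖ {29}, so x IS a limit point.
  x = 30: opens ∋ x are {28, 30}, {28, 29, 30}; each meets A ∖ {30}, so x IS a limit point.
Collecting: A' = {29, 30}.


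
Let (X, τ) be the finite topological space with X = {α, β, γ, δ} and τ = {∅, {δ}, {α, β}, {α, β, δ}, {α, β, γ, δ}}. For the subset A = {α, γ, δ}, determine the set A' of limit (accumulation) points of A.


A' = {β, γ}

For each x ∈ X, list the open sets U ∈ τ with x ∈ U, then check whether U ∩ (A ∖ {x}) ≠ ∅ for every such U.
  x = α: open {α, β} ∋ x has {α, β} ∩ (A ∖ {α}) = ∅, so x is NOT a limit point.
  x = β: opens ∋ x are {α, β}, {α, β, δ}, {α, β, γ, δ}; each meets A ∖ {β}, so x IS a limit point.
  x = γ: opens ∋ x are {α, β, γ, δ}; each meets A ∖ {γ}, so x IS a limit point.
  x = δ: open {δ} ∋ x has {δ} ∩ (A ∖ {δ}) = ∅, so x is NOT a limit point.
Collecting: A' = {β, γ}.


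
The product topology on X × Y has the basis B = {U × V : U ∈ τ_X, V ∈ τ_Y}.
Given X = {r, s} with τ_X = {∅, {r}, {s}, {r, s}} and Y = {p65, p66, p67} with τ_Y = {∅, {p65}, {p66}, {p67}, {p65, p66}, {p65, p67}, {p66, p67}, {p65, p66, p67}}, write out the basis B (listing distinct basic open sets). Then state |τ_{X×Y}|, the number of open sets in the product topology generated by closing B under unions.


Basis B = {∅ × ∅, {r} × {p65}, {r} × {p66}, {r} × {p67}, {s} × {p65}, {s} × {p66}, {s} × {p67}, {r} × {p65, p66}, {r} × {p65, p67}, {r, s} × {p65}, {r} × {p66, p67}, {r, s} × {p66}, {r, s} × {p67}, {s} × {p65, p66}, {s} × {p65, p67}, {s} × {p66, p67}, {r} × {p65, p66, p67}, {s} × {p65, p66, p67}, {r, s} × {p65, p66}, {r, s} × {p65, p67}, {r, s} × {p66, p67}, {r, s} × {p65, p66, p67}}; |τ_{X×Y}| = 64.

Enumerate products U × V with U ∈ τ_X, V ∈ τ_Y (deduplicated):
  ∅ × ∅ = {} (∅)
  {r} × {p65} = {(r,p65)}
  {r} × {p66} = {(r,p66)}
  {r} × {p67} = {(r,p67)}
  {s} × {p65} = {(s,p65)}
  {s} × {p66} = {(s,p66)}
  {s} × {p67} = {(s,p67)}
  {r} × {p65, p66} = {(r,p65), (r,p66)}
  {r} × {p65, p67} = {(r,p65), (r,p67)}
  {r, s} × {p65} = {(r,p65), (s,p65)}
  {r} × {p66, p67} = {(r,p66), (r,p67)}
  {r, s} × {p66} = {(r,p66), (s,p66)}
  {r, s} × {p67} = {(r,p67), (s,p67)}
  {s} × {p65, p66} = {(s,p65), (s,p66)}
  {s} × {p65, p67} = {(s,p65), (s,p67)}
  {s} × {p66, p67} = {(s,p66), (s,p67)}
  {r} × {p65, p66, p67} = {(r,p65), (r,p66), (r,p67)}
  {s} × {p65, p66, p67} = {(s,p65), (s,p66), (s,p67)}
  {r, s} × {p65, p66} = {(r,p65), (r,p66), (s,p65), (s,p66)}
  {r, s} × {p65, p67} = {(r,p65), (r,p67), (s,p65), (s,p67)}
  {r, s} × {p66, p67} = {(r,p66), (r,p67), (s,p66), (s,p67)}
  {r, s} × {p65, p66, p67} = {(r,p65), (r,p66), (r,p67), (s,p65), (s,p66), (s,p67)}
These 22 distinct sets form the basis B.
Close under arbitrary unions to get τ_{X×Y}; counting gives |τ_{X×Y}| = 64.


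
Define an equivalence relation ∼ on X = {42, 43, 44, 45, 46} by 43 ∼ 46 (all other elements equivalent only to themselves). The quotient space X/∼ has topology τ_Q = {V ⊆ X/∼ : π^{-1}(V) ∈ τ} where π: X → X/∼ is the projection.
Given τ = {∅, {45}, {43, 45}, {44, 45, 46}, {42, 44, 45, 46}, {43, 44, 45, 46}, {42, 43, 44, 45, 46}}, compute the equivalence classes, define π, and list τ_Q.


X/∼ = {[42], [43=46], [44], [45]}; |τ_Q| = 4.

Equivalence classes: [42], [43=46], [44], [45].
Quotient map π: X → X/∼ sends 42 ↦ [42], 43 ↦ [43=46], 44 ↦ [44], 45 ↦ [45], 46 ↦ [43=46].
For each subset V ⊆ X/∼, compute π^{-1}(V) ⊆ X and check whether π^{-1}(V) ∈ τ. V is open in τ_Q iff π^{-1}(V) ∈ τ.
  V = {}: π^{-1}(V) = ∅ ∈ τ ✓.
  V = {[42]}: π^{-1}(V) = {42} ∉ τ ✗.
  V = {[43=46]}: π^{-1}(V) = {43, 46} ∉ τ ✗.
  V = {[42], [43=46]}: π^{-1}(V) = {42, 43, 46} ∉ τ ✗.
  V = {[44]}: π^{-1}(V) = {44} ∉ τ ✗.
  V = {[42], [44]}: π^{-1}(V) = {42, 44} ∉ τ ✗.
  V = {[43=46], [44]}: π^{-1}(V) = {43, 44, 46} ∉ τ ✗.
  V = {[42], [43=46], [44]}: π^{-1}(V) = {42, 43, 44, 46} ∉ τ ✗.
  V = {[45]}: π^{-1}(V) = {45} ∈ τ ✓.
  V = {[42], [45]}: π^{-1}(V) = {42, 45} ∉ τ ✗.
  V = {[43=46], [45]}: π^{-1}(V) = {43, 45, 46} ∉ τ ✗.
  V = {[42], [43=46], [45]}: π^{-1}(V) = {42, 43, 45, 46} ∉ τ ✗.
  V = {[44], [45]}: π^{-1}(V) = {44, 45} ∉ τ ✗.
  V = {[42], [44], [45]}: π^{-1}(V) = {42, 44, 45} ∉ τ ✗.
  V = {[43=46], [44], [45]}: π^{-1}(V) = {43, 44, 45, 46} ∈ τ ✓.
  V = {[42], [43=46], [44], [45]}: π^{-1}(V) = {42, 43, 44, 45, 46} ∈ τ ✓.
Open sets in the quotient: τ_Q = {{}, {[45]}, {[43=46], [44], [45]}, {[42], [43=46], [44], [45]}} (4 elements).


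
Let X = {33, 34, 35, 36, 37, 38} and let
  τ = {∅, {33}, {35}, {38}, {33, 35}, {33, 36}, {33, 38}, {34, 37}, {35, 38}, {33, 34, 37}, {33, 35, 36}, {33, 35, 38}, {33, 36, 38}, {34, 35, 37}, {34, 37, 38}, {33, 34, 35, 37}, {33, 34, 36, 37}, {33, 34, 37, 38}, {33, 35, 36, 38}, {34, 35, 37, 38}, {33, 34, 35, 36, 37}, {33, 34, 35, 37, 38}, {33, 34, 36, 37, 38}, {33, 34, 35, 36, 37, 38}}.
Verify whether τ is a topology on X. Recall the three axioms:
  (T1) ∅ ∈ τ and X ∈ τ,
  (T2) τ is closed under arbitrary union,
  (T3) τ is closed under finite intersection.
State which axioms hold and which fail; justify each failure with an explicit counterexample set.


τ IS a topology on X.

Axiom (T1): ∅ ∈ τ? Yes; X ∈ τ? Yes.
Axiom (T2/T3): check pairwise unions and intersections of members of τ.
All pairwise intersections and unions checked — each lies in τ. Therefore τ satisfies (T1), (T2), (T3): it IS a topology on X.


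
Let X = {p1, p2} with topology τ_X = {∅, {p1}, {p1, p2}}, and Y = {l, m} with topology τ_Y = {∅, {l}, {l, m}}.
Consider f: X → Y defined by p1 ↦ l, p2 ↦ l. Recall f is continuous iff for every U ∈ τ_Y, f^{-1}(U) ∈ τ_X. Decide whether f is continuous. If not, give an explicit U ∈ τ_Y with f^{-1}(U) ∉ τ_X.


f IS continuous.

Compute f^{-1}(U) for each U ∈ τ_Y:
  U = ∅: f^{-1}(U) = ∅ ∈ τ_X ✓.
  U = {l}: f^{-1}(U) = {p1, p2} ∈ τ_X ✓.
  U = {l, m}: f^{-1}(U) = {p1, p2} ∈ τ_X ✓.
Every preimage lies in τ_X, so f IS continuous.


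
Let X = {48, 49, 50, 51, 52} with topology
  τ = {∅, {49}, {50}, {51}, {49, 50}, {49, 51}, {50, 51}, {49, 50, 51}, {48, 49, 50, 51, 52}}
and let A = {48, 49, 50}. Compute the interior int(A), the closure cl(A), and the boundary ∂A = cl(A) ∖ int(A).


int(A) = {49, 50}, cl(A) = {48, 49, 50, 52}, ∂A = {48, 52}.

Closed sets in (X, τ) are complements of opens:
  closed(X, τ) = {∅, {48, 52}, {48, 49, 52}, {48, 50, 52}, {48, 51, 52}, {48, 49, 50, 52}, {48, 49, 51, 52}, {48, 50, 51, 52}, {48, 49, 50, 51, 52}}.
int(A) = ⋃ {U ∈ τ : U ⊆ A}. Opens contained in A: ∅, {49}, {50}, {49, 50}.
Taking the union of these: int(A) = {49, 50}.
cl(A) = ⋂ {C closed : A ⊆ C}. Closed sets containing A: {48, 49, 50, 52}, {48, 49, 50, 51, 52}.
Intersecting these: cl(A) = {48, 49, 50, 52}.
∂A = cl(A) ∖ int(A) = {48, 49, 50, 52} ∖ {49, 50} = {48, 52}.


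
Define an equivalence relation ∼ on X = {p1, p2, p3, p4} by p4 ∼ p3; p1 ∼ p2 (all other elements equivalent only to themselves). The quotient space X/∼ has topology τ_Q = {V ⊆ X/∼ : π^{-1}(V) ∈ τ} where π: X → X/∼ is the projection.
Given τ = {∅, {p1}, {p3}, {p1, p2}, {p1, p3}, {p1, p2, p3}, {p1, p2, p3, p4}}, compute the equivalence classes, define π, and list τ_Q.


X/∼ = {[p1=p2], [p3=p4]}; |τ_Q| = 3.

Equivalence classes: [p1=p2], [p3=p4].
Quotient map π: X → X/∼ sends p1 ↦ [p1=p2], p2 ↦ [p1=p2], p3 ↦ [p3=p4], p4 ↦ [p3=p4].
For each subset V ⊆ X/∼, compute π^{-1}(V) ⊆ X and check whether π^{-1}(V) ∈ τ. V is open in τ_Q iff π^{-1}(V) ∈ τ.
  V = {}: π^{-1}(V) = ∅ ∈ τ ✓.
  V = {[p1=p2]}: π^{-1}(V) = {p1, p2} ∈ τ ✓.
  V = {[p3=p4]}: π^{-1}(V) = {p3, p4} ∉ τ ✗.
  V = {[p1=p2], [p3=p4]}: π^{-1}(V) = {p1, p2, p3, p4} ∈ τ ✓.
Open sets in the quotient: τ_Q = {{}, {[p1=p2]}, {[p1=p2], [p3=p4]}} (3 elements).


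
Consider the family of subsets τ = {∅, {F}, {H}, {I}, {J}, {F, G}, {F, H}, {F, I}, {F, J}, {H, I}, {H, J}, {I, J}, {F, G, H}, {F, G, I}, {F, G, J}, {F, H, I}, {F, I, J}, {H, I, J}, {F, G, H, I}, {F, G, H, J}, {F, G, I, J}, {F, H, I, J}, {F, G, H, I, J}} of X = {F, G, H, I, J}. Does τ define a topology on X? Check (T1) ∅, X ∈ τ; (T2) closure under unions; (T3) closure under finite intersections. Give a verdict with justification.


τ is NOT a topology on X.

Axiom (T1): ∅ ∈ τ? Yes; X ∈ τ? Yes.
Axiom (T2/T3): check pairwise unions and intersections of members of τ.
Counterexample for (T2): {F} ∪ {H, J} = {F, H, J} ∉ τ. Therefore τ is NOT a topology.


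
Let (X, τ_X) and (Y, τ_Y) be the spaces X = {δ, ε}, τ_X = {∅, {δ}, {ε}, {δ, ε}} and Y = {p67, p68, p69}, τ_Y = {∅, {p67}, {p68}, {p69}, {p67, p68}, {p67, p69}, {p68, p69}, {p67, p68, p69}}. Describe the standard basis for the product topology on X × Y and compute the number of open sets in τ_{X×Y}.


Basis B = {∅ × ∅, {δ} × {p67}, {δ} × {p68}, {δ} × {p69}, {ε} × {p67}, {ε} × {p68}, {ε} × {p69}, {δ} × {p67, p68}, {δ} × {p67, p69}, {δ, ε} × {p67}, {δ} × {p68, p69}, {δ, ε} × {p68}, {δ, ε} × {p69}, {ε} × {p67, p68}, {ε} × {p67, p69}, {ε} × {p68, p69}, {δ} × {p67, p68, p69}, {ε} × {p67, p68, p69}, {δ, ε} × {p67, p68}, {δ, ε} × {p67, p69}, {δ, ε} × {p68, p69}, {δ, ε} × {p67, p68, p69}}; |τ_{X×Y}| = 64.

Enumerate products U × V with U ∈ τ_X, V ∈ τ_Y (deduplicated):
  ∅ × ∅ = {} (∅)
  {δ} × {p67} = {(δ,p67)}
  {δ} × {p68} = {(δ,p68)}
  {δ} × {p69} = {(δ,p69)}
  {ε} × {p67} = {(ε,p67)}
  {ε} × {p68} = {(ε,p68)}
  {ε} × {p69} = {(ε,p69)}
  {δ} × {p67, p68} = {(δ,p67), (δ,p68)}
  {δ} × {p67, p69} = {(δ,p67), (δ,p69)}
  {δ, ε} × {p67} = {(δ,p67), (ε,p67)}
  {δ} × {p68, p69} = {(δ,p68), (δ,p69)}
  {δ, ε} × {p68} = {(δ,p68), (ε,p68)}
  {δ, ε} × {p69} = {(δ,p69), (ε,p69)}
  {ε} × {p67, p68} = {(ε,p67), (ε,p68)}
  {ε} × {p67, p69} = {(ε,p67), (ε,p69)}
  {ε} × {p68, p69} = {(ε,p68), (ε,p69)}
  {δ} × {p67, p68, p69} = {(δ,p67), (δ,p68), (δ,p69)}
  {ε} × {p67, p68, p69} = {(ε,p67), (ε,p68), (ε,p69)}
  {δ, ε} × {p67, p68} = {(δ,p67), (δ,p68), (ε,p67), (ε,p68)}
  {δ, ε} × {p67, p69} = {(δ,p67), (δ,p69), (ε,p67), (ε,p69)}
  {δ, ε} × {p68, p69} = {(δ,p68), (δ,p69), (ε,p68), (ε,p69)}
  {δ, ε} × {p67, p68, p69} = {(δ,p67), (δ,p68), (δ,p69), (ε,p67), (ε,p68), (ε,p69)}
These 22 distinct sets form the basis B.
Close under arbitrary unions to get τ_{X×Y}; counting gives |τ_{X×Y}| = 64.


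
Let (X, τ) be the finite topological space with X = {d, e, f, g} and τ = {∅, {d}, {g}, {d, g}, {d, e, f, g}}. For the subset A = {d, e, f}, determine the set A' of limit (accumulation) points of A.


A' = {e, f}

For each x ∈ X, list the open sets U ∈ τ with x ∈ U, then check whether U ∩ (A ∖ {x}) ≠ ∅ for every such U.
  x = d: open {d} ∋ x has {d} ∩ (A ∖ {d}) = ∅, so x is NOT a limit point.
  x = e: opens ∋ x are {d, e, f, g}; each meets A ∖ {e}, so x IS a limit point.
  x = f: opens ∋ x are {d, e, f, g}; each meets A ∖ {f}, so x IS a limit point.
  x = g: open {g} ∋ x has {g} ∩ (A ∖ {g}) = ∅, so x is NOT a limit point.
Collecting: A' = {e, f}.


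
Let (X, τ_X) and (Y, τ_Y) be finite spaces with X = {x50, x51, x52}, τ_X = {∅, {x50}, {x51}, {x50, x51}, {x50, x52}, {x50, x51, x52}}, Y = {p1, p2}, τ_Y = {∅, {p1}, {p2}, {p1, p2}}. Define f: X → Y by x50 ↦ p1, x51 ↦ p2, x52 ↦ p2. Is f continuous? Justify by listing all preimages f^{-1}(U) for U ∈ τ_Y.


f is NOT continuous.

Compute f^{-1}(U) for each U ∈ τ_Y:
  U = ∅: f^{-1}(U) = ∅ ∈ τ_X ✓.
  U = {p1}: f^{-1}(U) = {x50} ∈ τ_X ✓.
  U = {p2}: f^{-1}(U) = {x51, x52} ∉ τ_X ✗.
  U = {p1, p2}: f^{-1}(U) = {x50, x51, x52} ∈ τ_X ✓.
Found U = {p2} with f^{-1}(U) = {x51, x52} not in τ_X. Therefore f is NOT continuous.


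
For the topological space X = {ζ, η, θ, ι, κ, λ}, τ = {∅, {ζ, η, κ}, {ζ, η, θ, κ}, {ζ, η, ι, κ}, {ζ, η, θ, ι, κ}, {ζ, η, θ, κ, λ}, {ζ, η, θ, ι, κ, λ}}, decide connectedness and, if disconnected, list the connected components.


(X, τ) is connected.

Find clopen sets (U ∈ τ with X ∖ U ∈ τ):
  U = ∅, X ∖ U = {ζ, η, θ, ι, κ, λ} — both open, so U is clopen.
  U = {ζ, η, θ, ι, κ, λ}, X ∖ U = ∅ — both open, so U is clopen.
Only trivial clopens (∅ and X) exist, so (X, τ) is connected.
Compute connected components by grouping points that agree on all clopens:
  component: {ζ, η, θ, ι, κ, λ}


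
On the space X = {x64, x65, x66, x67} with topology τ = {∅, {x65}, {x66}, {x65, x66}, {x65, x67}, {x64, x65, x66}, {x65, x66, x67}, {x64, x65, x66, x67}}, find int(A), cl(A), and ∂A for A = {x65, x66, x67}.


int(A) = {x65, x66, x67}, cl(A) = {x64, x65, x66, x67}, ∂A = {x64}.

Closed sets in (X, τ) are complements of opens:
  closed(X, τ) = {∅, {x64}, {x67}, {x64, x66}, {x64, x67}, {x64, x65, x67}, {x64, x66, x67}, {x64, x65, x66, x67}}.
int(A) = ⋃ {U ∈ τ : U ⊆ A}. Opens contained in A: ∅, {x65}, {x66}, {x65, x66}, {x65, x67}, {x65, x66, x67}.
Taking the union of these: int(A) = {x65, x66, x67}.
cl(A) = ⋂ {C closed : A ⊆ C}. Closed sets containing A: {x64, x65, x66, x67}.
Intersecting these: cl(A) = {x64, x65, x66, x67}.
∂A = cl(A) ∖ int(A) = {x64, x65, x66, x67} ∖ {x65, x66, x67} = {x64}.


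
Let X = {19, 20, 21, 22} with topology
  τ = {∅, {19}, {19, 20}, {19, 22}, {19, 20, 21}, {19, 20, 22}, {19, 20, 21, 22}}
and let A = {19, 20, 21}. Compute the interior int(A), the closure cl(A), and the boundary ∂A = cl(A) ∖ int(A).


int(A) = {19, 20, 21}, cl(A) = {19, 20, 21, 22}, ∂A = {22}.

Closed sets in (X, τ) are complements of opens:
  closed(X, τ) = {∅, {21}, {22}, {20, 21}, {21, 22}, {20, 21, 22}, {19, 20, 21, 22}}.
int(A) = ⋃ {U ∈ τ : U ⊆ A}. Opens contained in A: ∅, {19}, {19, 20}, {19, 20, 21}.
Taking the union of these: int(A) = {19, 20, 21}.
cl(A) = ⋂ {C closed : A ⊆ C}. Closed sets containing A: {19, 20, 21, 22}.
Intersecting these: cl(A) = {19, 20, 21, 22}.
∂A = cl(A) ∖ int(A) = {19, 20, 21, 22} ∖ {19, 20, 21} = {22}.


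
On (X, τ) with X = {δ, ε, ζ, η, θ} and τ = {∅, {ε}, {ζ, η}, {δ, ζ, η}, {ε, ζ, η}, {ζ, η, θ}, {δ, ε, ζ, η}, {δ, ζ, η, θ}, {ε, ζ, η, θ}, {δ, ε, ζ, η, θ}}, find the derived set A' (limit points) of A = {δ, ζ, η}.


A' = {δ, ζ, η, θ}

For each x ∈ X, list the open sets U ∈ τ with x ∈ U, then check whether U ∩ (A ∖ {x}) ≠ ∅ for every such U.
  x = δ: opens ∋ x are {δ, ζ, η}, {δ, ε, ζ, η}, {δ, ζ, η, θ}, {δ, ε, ζ, η, θ}; each meets A ∖ {δ}, so x IS a limit point.
  x = ε: open {ε} ∋ x has {ε} ∩ (A ∖ {ε}) = ∅, so x is NOT a limit point.
  x = ζ: opens ∋ x are {ζ, η}, {δ, ζ, η}, {ε, ζ, η}, {ζ, η, θ}, {δ, ε, ζ, η}, {δ, ζ, η, θ}, {ε, ζ, η, θ}, {δ, ε, ζ, η, θ}; each meets A ∖ {ζ}, so x IS a limit point.
  x = η: opens ∋ x are {ζ, η}, {δ, ζ, η}, {ε, ζ, η}, {ζ, η, θ}, {δ, ε, ζ, η}, {δ, ζ, η, θ}, {ε, ζ, η, θ}, {δ, ε, ζ, η, θ}; each meets A ∖ {η}, so x IS a limit point.
  x = θ: opens ∋ x are {ζ, η, θ}, {δ, ζ, η, θ}, {ε, ζ, η, θ}, {δ, ε, ζ, η, θ}; each meets A ∖ {θ}, so x IS a limit point.
Collecting: A' = {δ, ζ, η, θ}.


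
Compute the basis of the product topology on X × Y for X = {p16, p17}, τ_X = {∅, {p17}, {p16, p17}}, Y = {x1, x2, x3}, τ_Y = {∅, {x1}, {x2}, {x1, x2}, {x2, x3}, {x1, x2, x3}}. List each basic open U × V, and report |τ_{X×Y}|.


Basis B = {∅ × ∅, {p17} × {x1}, {p17} × {x2}, {p16, p17} × {x1}, {p16, p17} × {x2}, {p17} × {x1, x2}, {p17} × {x2, x3}, {p17} × {x1, x2, x3}, {p16, p17} × {x1, x2}, {p16, p17} × {x2, x3}, {p16, p17} × {x1, x2, x3}}; |τ_{X×Y}| = 18.

Enumerate products U × V with U ∈ τ_X, V ∈ τ_Y (deduplicated):
  ∅ × ∅ = {} (∅)
  {p17} × {x1} = {(p17,x1)}
  {p17} × {x2} = {(p17,x2)}
  {p16, p17} × {x1} = {(p16,x1), (p17,x1)}
  {p16, p17} × {x2} = {(p16,x2), (p17,x2)}
  {p17} × {x1, x2} = {(p17,x1), (p17,x2)}
  {p17} × {x2, x3} = {(p17,x2), (p17,x3)}
  {p17} × {x1, x2, x3} = {(p17,x1), (p17,x2), (p17,x3)}
  {p16, p17} × {x1, x2} = {(p16,x1), (p16,x2), (p17,x1), (p17,x2)}
  {p16, p17} × {x2, x3} = {(p16,x2), (p16,x3), (p17,x2), (p17,x3)}
  {p16, p17} × {x1, x2, x3} = {(p16,x1), (p16,x2), (p16,x3), (p17,x1), (p17,x2), (p17,x3)}
These 11 distinct sets form the basis B.
Close under arbitrary unions to get τ_{X×Y}; counting gives |τ_{X×Y}| = 18.


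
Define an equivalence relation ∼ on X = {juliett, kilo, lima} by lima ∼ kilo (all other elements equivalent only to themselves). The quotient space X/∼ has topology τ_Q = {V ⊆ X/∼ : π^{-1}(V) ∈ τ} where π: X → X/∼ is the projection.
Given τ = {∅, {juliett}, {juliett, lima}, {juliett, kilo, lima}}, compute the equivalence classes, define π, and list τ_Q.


X/∼ = {[juliett], [kilo=lima]}; |τ_Q| = 3.

Equivalence classes: [juliett], [kilo=lima].
Quotient map π: X → X/∼ sends juliett ↦ [juliett], kilo ↦ [kilo=lima], lima ↦ [kilo=lima].
For each subset V ⊆ X/∼, compute π^{-1}(V) ⊆ X and check whether π^{-1}(V) ∈ τ. V is open in τ_Q iff π^{-1}(V) ∈ τ.
  V = {}: π^{-1}(V) = ∅ ∈ τ ✓.
  V = {[juliett]}: π^{-1}(V) = {juliett} ∈ τ ✓.
  V = {[kilo=lima]}: π^{-1}(V) = {kilo, lima} ∉ τ ✗.
  V = {[juliett], [kilo=lima]}: π^{-1}(V) = {juliett, kilo, lima} ∈ τ ✓.
Open sets in the quotient: τ_Q = {{}, {[juliett]}, {[juliett], [kilo=lima]}} (3 elements).


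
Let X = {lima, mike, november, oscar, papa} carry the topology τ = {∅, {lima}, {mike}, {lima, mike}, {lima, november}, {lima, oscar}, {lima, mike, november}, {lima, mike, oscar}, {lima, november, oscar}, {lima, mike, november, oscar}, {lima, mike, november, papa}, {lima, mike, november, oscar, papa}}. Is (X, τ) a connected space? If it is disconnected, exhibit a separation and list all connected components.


(X, τ) is connected.

Find clopen sets (U ∈ τ with X ∖ U ∈ τ):
  U = ∅, X ∖ U = {lima, mike, november, oscar, papa} — both open, so U is clopen.
  U = {lima, mike, november, oscar, papa}, X ∖ U = ∅ — both open, so U is clopen.
Only trivial clopens (∅ and X) exist, so (X, τ) is connected.
Compute connected components by grouping points that agree on all clopens:
  component: {lima, mike, november, oscar, papa}


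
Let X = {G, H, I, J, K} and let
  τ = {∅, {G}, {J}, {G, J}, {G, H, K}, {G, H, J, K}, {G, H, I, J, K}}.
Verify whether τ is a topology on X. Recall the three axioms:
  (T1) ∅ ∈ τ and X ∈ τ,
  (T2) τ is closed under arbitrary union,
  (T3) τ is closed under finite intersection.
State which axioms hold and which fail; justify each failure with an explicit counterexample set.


τ IS a topology on X.

Axiom (T1): ∅ ∈ τ? Yes; X ∈ τ? Yes.
Axiom (T2/T3): check pairwise unions and intersections of members of τ.
All pairwise intersections and unions checked — each lies in τ. Therefore τ satisfies (T1), (T2), (T3): it IS a topology on X.


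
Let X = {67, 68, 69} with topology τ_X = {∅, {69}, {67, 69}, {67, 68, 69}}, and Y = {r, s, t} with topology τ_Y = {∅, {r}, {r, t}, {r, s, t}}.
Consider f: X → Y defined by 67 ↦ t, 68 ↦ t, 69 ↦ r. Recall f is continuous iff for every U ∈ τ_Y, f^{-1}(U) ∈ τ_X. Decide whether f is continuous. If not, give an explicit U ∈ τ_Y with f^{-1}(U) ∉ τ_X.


f IS continuous.

Compute f^{-1}(U) for each U ∈ τ_Y:
  U = ∅: f^{-1}(U) = ∅ ∈ τ_X ✓.
  U = {r}: f^{-1}(U) = {69} ∈ τ_X ✓.
  U = {r, t}: f^{-1}(U) = {67, 68, 69} ∈ τ_X ✓.
  U = {r, s, t}: f^{-1}(U) = {67, 68, 69} ∈ τ_X ✓.
Every preimage lies in τ_X, so f IS continuous.


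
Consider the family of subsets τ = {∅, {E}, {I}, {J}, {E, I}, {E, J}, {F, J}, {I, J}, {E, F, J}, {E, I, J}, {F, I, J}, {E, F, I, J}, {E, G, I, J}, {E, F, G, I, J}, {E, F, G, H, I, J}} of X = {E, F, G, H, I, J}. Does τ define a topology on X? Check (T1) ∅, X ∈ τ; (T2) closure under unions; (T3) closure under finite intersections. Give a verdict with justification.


τ IS a topology on X.

Axiom (T1): ∅ ∈ τ? Yes; X ∈ τ? Yes.
Axiom (T2/T3): check pairwise unions and intersections of members of τ.
All pairwise intersections and unions checked — each lies in τ. Therefore τ satisfies (T1), (T2), (T3): it IS a topology on X.


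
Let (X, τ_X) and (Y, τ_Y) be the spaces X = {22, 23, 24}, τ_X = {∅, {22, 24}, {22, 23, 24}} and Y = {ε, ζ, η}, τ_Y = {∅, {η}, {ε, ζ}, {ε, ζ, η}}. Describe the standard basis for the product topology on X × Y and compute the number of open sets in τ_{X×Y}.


Basis B = {∅ × ∅, {22, 24} × {η}, {22, 23, 24} × {η}, {22, 24} × {ε, ζ}, {22, 24} × {ε, ζ, η}, {22, 23, 24} × {ε, ζ}, {22, 23, 24} × {ε, ζ, η}}; |τ_{X×Y}| = 9.

Enumerate products U × V with U ∈ τ_X, V ∈ τ_Y (deduplicated):
  ∅ × ∅ = {} (∅)
  {22, 24} × {η} = {(22,η), (24,η)}
  {22, 23, 24} × {η} = {(22,η), (23,η), (24,η)}
  {22, 24} × {ε, ζ} = {(22,ε), (22,ζ), (24,ε), (24,ζ)}
  {22, 24} × {ε, ζ, η} = {(22,ε), (22,ζ), (22,η), (24,ε), (24,ζ), (24,η)}
  {22, 23, 24} × {ε, ζ} = {(22,ε), (22,ζ), (23,ε), (23,ζ), (24,ε), (24,ζ)}
  {22, 23, 24} × {ε, ζ, η} = {(22,ε), (22,ζ), (22,η), (23,ε), (23,ζ), (23,η), (24,ε), (24,ζ), (24,η)}
These 7 distinct sets form the basis B.
Close under arbitrary unions to get τ_{X×Y}; counting gives |τ_{X×Y}| = 9.


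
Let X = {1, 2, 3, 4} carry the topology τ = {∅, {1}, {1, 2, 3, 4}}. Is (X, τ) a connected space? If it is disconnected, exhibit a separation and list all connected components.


(X, τ) is connected.

Find clopen sets (U ∈ τ with X ∖ U ∈ τ):
  U = ∅, X ∖ U = {1, 2, 3, 4} — both open, so U is clopen.
  U = {1, 2, 3, 4}, X ∖ U = ∅ — both open, so U is clopen.
Only trivial clopens (∅ and X) exist, so (X, τ) is connected.
Compute connected components by grouping points that agree on all clopens:
  component: {1, 2, 3, 4}


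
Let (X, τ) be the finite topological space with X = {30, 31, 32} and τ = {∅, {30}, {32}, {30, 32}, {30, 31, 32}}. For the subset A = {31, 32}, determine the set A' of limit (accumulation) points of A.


A' = {31}

For each x ∈ X, list the open sets U ∈ τ with x ∈ U, then check whether U ∩ (A ∖ {x}) ≠ ∅ for every such U.
  x = 30: open {30} ∋ x has {30} ∩ (A ∖ {30}) = ∅, so x is NOT a limit point.
  x = 31: opens ∋ x are {30, 31, 32}; each meets A ∖ {31}, so x IS a limit point.
  x = 32: open {32} ∋ x has {32} ∩ (A ∖ {32}) = ∅, so x is NOT a limit point.
Collecting: A' = {31}.


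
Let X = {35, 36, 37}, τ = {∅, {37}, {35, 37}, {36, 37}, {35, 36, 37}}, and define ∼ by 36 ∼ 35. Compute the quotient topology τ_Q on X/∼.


X/∼ = {[35=36], [37]}; |τ_Q| = 3.

Equivalence classes: [35=36], [37].
Quotient map π: X → X/∼ sends 35 ↦ [35=36], 36 ↦ [35=36], 37 ↦ [37].
For each subset V ⊆ X/∼, compute π^{-1}(V) ⊆ X and check whether π^{-1}(V) ∈ τ. V is open in τ_Q iff π^{-1}(V) ∈ τ.
  V = {}: π^{-1}(V) = ∅ ∈ τ ✓.
  V = {[35=36]}: π^{-1}(V) = {35, 36} ∉ τ ✗.
  V = {[37]}: π^{-1}(V) = {37} ∈ τ ✓.
  V = {[35=36], [37]}: π^{-1}(V) = {35, 36, 37} ∈ τ ✓.
Open sets in the quotient: τ_Q = {{}, {[37]}, {[35=36], [37]}} (3 elements).


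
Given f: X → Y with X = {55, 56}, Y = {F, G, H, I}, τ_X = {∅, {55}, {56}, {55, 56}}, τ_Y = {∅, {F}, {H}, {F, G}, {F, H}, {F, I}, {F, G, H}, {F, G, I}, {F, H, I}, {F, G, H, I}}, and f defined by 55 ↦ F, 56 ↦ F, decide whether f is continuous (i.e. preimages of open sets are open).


f IS continuous.

Compute f^{-1}(U) for each U ∈ τ_Y:
  U = ∅: f^{-1}(U) = ∅ ∈ τ_X ✓.
  U = {F}: f^{-1}(U) = {55, 56} ∈ τ_X ✓.
  U = {H}: f^{-1}(U) = ∅ ∈ τ_X ✓.
  U = {F, G}: f^{-1}(U) = {55, 56} ∈ τ_X ✓.
  U = {F, H}: f^{-1}(U) = {55, 56} ∈ τ_X ✓.
  U = {F, I}: f^{-1}(U) = {55, 56} ∈ τ_X ✓.
  U = {F, G, H}: f^{-1}(U) = {55, 56} ∈ τ_X ✓.
  U = {F, G, I}: f^{-1}(U) = {55, 56} ∈ τ_X ✓.
  U = {F, H, I}: f^{-1}(U) = {55, 56} ∈ τ_X ✓.
  U = {F, G, H, I}: f^{-1}(U) = {55, 56} ∈ τ_X ✓.
Every preimage lies in τ_X, so f IS continuous.


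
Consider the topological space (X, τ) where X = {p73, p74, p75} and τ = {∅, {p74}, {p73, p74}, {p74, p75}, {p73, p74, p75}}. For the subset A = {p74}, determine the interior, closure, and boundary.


int(A) = {p74}, cl(A) = {p73, p74, p75}, ∂A = {p73, p75}.

Closed sets in (X, τ) are complements of opens:
  closed(X, τ) = {∅, {p73}, {p75}, {p73, p75}, {p73, p74, p75}}.
int(A) = ⋃ {U ∈ τ : U ⊆ A}. Opens contained in A: ∅, {p74}.
Taking the union of these: int(A) = {p74}.
cl(A) = ⋂ {C closed : A ⊆ C}. Closed sets containing A: {p73, p74, p75}.
Intersecting these: cl(A) = {p73, p74, p75}.
∂A = cl(A) ∖ int(A) = {p73, p74, p75} ∖ {p74} = {p73, p75}.


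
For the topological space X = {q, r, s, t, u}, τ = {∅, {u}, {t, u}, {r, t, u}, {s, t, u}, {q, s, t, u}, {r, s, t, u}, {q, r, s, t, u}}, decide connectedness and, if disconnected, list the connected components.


(X, τ) is connected.

Find clopen sets (U ∈ τ with X ∖ U ∈ τ):
  U = ∅, X ∖ U = {q, r, s, t, u} — both open, so U is clopen.
  U = {q, r, s, t, u}, X ∖ U = ∅ — both open, so U is clopen.
Only trivial clopens (∅ and X) exist, so (X, τ) is connected.
Compute connected components by grouping points that agree on all clopens:
  component: {q, r, s, t, u}


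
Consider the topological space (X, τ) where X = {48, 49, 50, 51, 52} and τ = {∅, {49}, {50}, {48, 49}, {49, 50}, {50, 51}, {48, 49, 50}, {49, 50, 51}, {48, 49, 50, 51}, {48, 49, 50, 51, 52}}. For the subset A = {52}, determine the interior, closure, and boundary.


int(A) = ∅, cl(A) = {52}, ∂A = {52}.

Closed sets in (X, τ) are complements of opens:
  closed(X, τ) = {∅, {52}, {48, 52}, {51, 52}, {48, 49, 52}, {48, 51, 52}, {50, 51, 52}, {48, 49, 51, 52}, {48, 50, 51, 52}, {48, 49, 50, 51, 52}}.
int(A) = ⋃ {U ∈ τ : U ⊆ A}. Opens contained in A: ∅.
Taking the union of these: int(A) = ∅.
cl(A) = ⋂ {C closed : A ⊆ C}. Closed sets containing A: {52}, {48, 52}, {51, 52}, {48, 49, 52}, {48, 51, 52}, {50, 51, 52}, {48, 49, 51, 52}, {48, 50, 51, 52}, {48, 49, 50, 51, 52}.
Intersecting these: cl(A) = {52}.
∂A = cl(A) ∖ int(A) = {52} ∖ ∅ = {52}.


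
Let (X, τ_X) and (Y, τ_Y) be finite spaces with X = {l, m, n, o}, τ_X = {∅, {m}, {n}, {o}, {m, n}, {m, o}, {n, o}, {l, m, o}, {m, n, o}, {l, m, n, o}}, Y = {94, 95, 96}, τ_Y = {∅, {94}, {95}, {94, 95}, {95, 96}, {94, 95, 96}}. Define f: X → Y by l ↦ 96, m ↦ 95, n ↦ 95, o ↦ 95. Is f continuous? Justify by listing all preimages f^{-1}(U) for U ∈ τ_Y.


f IS continuous.

Compute f^{-1}(U) for each U ∈ τ_Y:
  U = ∅: f^{-1}(U) = ∅ ∈ τ_X ✓.
  U = {94}: f^{-1}(U) = ∅ ∈ τ_X ✓.
  U = {95}: f^{-1}(U) = {m, n, o} ∈ τ_X ✓.
  U = {94, 95}: f^{-1}(U) = {m, n, o} ∈ τ_X ✓.
  U = {95, 96}: f^{-1}(U) = {l, m, n, o} ∈ τ_X ✓.
  U = {94, 95, 96}: f^{-1}(U) = {l, m, n, o} ∈ τ_X ✓.
Every preimage lies in τ_X, so f IS continuous.


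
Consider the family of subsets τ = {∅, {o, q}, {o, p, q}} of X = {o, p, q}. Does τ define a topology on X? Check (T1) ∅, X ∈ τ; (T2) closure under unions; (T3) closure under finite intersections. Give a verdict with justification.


τ IS a topology on X.

Axiom (T1): ∅ ∈ τ? Yes; X ∈ τ? Yes.
Axiom (T2/T3): check pairwise unions and intersections of members of τ.
All pairwise intersections and unions checked — each lies in τ. Therefore τ satisfies (T1), (T2), (T3): it IS a topology on X.


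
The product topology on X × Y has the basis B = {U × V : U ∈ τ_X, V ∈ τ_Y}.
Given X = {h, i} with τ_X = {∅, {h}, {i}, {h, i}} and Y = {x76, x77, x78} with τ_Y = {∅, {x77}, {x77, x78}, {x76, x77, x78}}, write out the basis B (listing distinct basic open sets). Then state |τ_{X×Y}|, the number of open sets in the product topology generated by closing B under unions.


Basis B = {∅ × ∅, {h} × {x77}, {i} × {x77}, {h} × {x77, x78}, {h, i} × {x77}, {i} × {x77, x78}, {h} × {x76, x77, x78}, {i} × {x76, x77, x78}, {h, i} × {x77, x78}, {h, i} × {x76, x77, x78}}; |τ_{X×Y}| = 16.

Enumerate products U × V with U ∈ τ_X, V ∈ τ_Y (deduplicated):
  ∅ × ∅ = {} (∅)
  {h} × {x77} = {(h,x77)}
  {i} × {x77} = {(i,x77)}
  {h} × {x77, x78} = {(h,x77), (h,x78)}
  {h, i} × {x77} = {(h,x77), (i,x77)}
  {i} × {x77, x78} = {(i,x77), (i,x78)}
  {h} × {x76, x77, x78} = {(h,x76), (h,x77), (h,x78)}
  {i} × {x76, x77, x78} = {(i,x76), (i,x77), (i,x78)}
  {h, i} × {x77, x78} = {(h,x77), (h,x78), (i,x77), (i,x78)}
  {h, i} × {x76, x77, x78} = {(h,x76), (h,x77), (h,x78), (i,x76), (i,x77), (i,x78)}
These 10 distinct sets form the basis B.
Close under arbitrary unions to get τ_{X×Y}; counting gives |τ_{X×Y}| = 16.


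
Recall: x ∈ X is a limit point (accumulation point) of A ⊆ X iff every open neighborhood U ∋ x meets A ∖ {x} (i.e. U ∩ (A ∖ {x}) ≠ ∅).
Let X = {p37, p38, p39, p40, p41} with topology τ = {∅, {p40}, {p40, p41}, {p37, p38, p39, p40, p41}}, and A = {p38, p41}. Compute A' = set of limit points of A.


A' = {p37, p38, p39}

For each x ∈ X, list the open sets U ∈ τ with x ∈ U, then check whether U ∩ (A ∖ {x}) ≠ ∅ for every such U.
  x = p37: opens ∋ x are {p37, p38, p39, p40, p41}; each meets A ∖ {p37}, so x IS a limit point.
  x = p38: opens ∋ x are {p37, p38, p39, p40, p41}; each meets A ∖ {p38}, so x IS a limit point.
  x = p39: opens ∋ x are {p37, p38, p39, p40, p41}; each meets A ∖ {p39}, so x IS a limit point.
  x = p40: open {p40} ∋ x has {p40} ∩ (A ∖ {p40}) = ∅, so x is NOT a limit point.
  x = p41: open {p40, p41} ∋ x has {p40, p41} ∩ (A ∖ {p41}) = ∅, so x is NOT a limit point.
Collecting: A' = {p37, p38, p39}.


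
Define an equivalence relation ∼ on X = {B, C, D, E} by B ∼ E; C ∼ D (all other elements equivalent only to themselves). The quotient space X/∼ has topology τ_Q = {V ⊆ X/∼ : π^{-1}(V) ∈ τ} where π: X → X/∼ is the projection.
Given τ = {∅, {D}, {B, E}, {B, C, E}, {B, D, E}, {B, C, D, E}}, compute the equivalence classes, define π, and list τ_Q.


X/∼ = {[B=E], [C=D]}; |τ_Q| = 3.

Equivalence classes: [B=E], [C=D].
Quotient map π: X → X/∼ sends B ↦ [B=E], C ↦ [C=D], D ↦ [C=D], E ↦ [B=E].
For each subset V ⊆ X/∼, compute π^{-1}(V) ⊆ X and check whether π^{-1}(V) ∈ τ. V is open in τ_Q iff π^{-1}(V) ∈ τ.
  V = {}: π^{-1}(V) = ∅ ∈ τ ✓.
  V = {[B=E]}: π^{-1}(V) = {B, E} ∈ τ ✓.
  V = {[C=D]}: π^{-1}(V) = {C, D} ∉ τ ✗.
  V = {[B=E], [C=D]}: π^{-1}(V) = {B, C, D, E} ∈ τ ✓.
Open sets in the quotient: τ_Q = {{}, {[B=E]}, {[B=E], [C=D]}} (3 elements).


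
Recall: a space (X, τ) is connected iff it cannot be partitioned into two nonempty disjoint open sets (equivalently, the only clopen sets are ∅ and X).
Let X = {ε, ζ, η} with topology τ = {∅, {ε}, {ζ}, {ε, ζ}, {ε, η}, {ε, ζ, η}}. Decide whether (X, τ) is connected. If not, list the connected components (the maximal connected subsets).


(X, τ) is disconnected; components = [{ζ}, {ε, η}].

Find clopen sets (U ∈ τ with X ∖ U ∈ τ):
  U = ∅, X ∖ U = {ε, ζ, η} — both open, so U is clopen.
  U = {ζ}, X ∖ U = {ε, η} — both open, so U is clopen.
  U = {ε, η}, X ∖ U = {ζ} — both open, so U is clopen.
  U = {ε, ζ, η}, X ∖ U = ∅ — both open, so U is clopen.
Nontrivial clopen(s) exist: e.g. {ζ}. So (X, τ) is disconnected.
Compute connected components by grouping points that agree on all clopens:
  component: {ζ}
  component: {ε, η}


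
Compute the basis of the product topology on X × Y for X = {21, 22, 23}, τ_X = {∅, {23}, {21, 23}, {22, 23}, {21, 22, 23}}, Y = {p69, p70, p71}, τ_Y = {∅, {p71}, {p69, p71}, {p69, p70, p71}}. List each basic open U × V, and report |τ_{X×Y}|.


Basis B = {∅ × ∅, {23} × {p71}, {21, 23} × {p71}, {22, 23} × {p71}, {23} × {p69, p71}, {21, 22, 23} × {p71}, {23} × {p69, p70, p71}, {21, 23} × {p69, p71}, {22, 23} × {p69, p71}, {21, 23} × {p69, p70, p71}, {21, 22, 23} × {p69, p71}, {22, 23} × {p69, p70, p71}, {21, 22, 23} × {p69, p70, p71}}; |τ_{X×Y}| = 30.

Enumerate products U × V with U ∈ τ_X, V ∈ τ_Y (deduplicated):
  ∅ × ∅ = {} (∅)
  {23} × {p71} = {(23,p71)}
  {21, 23} × {p71} = {(21,p71), (23,p71)}
  {22, 23} × {p71} = {(22,p71), (23,p71)}
  {23} × {p69, p71} = {(23,p69), (23,p71)}
  {21, 22, 23} × {p71} = {(21,p71), (22,p71), (23,p71)}
  {23} × {p69, p70, p71} = {(23,p69), (23,p70), (23,p71)}
  {21, 23} × {p69, p71} = {(21,p69), (21,p71), (23,p69), (23,p71)}
  {22, 23} × {p69, p71} = {(22,p69), (22,p71), (23,p69), (23,p71)}
  {21, 23} × {p69, p70, p71} = {(21,p69), (21,p70), (21,p71), (23,p69), (23,p70), (23,p71)}
  {21, 22, 23} × {p69, p71} = {(21,p69), (21,p71), (22,p69), (22,p71), (23,p69), (23,p71)}
  {22, 23} × {p69, p70, p71} = {(22,p69), (22,p70), (22,p71), (23,p69), (23,p70), (23,p71)}
  {21, 22, 23} × {p69, p70, p71} = {(21,p69), (21,p70), (21,p71), (22,p69), (22,p70), (22,p71), (23,p69), (23,p70), (23,p71)}
These 13 distinct sets form the basis B.
Close under arbitrary unions to get τ_{X×Y}; counting gives |τ_{X×Y}| = 30.
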